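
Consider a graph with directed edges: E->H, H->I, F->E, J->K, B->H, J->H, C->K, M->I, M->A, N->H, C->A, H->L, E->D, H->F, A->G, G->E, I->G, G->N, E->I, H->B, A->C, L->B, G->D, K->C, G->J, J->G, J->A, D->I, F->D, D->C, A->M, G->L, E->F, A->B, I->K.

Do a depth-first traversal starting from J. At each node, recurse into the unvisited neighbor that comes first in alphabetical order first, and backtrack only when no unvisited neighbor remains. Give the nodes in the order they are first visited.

J, A, B, H, F, D, C, K, I, G, E, L, N, M

Visit J
J → A
A → B
B → H
H → F
F → D
D → C
C → K
D → I
I → G
G → E
G → L
G → N
A → M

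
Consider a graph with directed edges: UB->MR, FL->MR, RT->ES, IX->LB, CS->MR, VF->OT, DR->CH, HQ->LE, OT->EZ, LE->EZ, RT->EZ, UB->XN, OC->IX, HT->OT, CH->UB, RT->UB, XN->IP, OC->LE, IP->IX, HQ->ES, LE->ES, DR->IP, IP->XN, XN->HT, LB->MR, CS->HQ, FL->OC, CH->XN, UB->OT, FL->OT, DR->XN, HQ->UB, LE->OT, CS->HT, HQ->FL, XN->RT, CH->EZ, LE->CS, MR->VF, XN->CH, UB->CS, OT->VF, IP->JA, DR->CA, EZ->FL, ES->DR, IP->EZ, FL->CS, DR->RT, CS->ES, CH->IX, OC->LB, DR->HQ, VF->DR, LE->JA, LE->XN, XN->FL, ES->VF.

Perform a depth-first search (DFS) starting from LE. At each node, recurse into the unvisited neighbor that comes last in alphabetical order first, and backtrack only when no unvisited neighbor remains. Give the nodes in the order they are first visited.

LE → XN → RT → UB → OT → VF → DR → IP → JA → IX → LB → MR → EZ → FL → OC → CS → HT → HQ → ES → CH → CA

Visit LE
LE → XN
XN → RT
RT → UB
UB → OT
OT → VF
VF → DR
DR → IP
IP → JA
IP → IX
IX → LB
LB → MR
IP → EZ
EZ → FL
FL → OC
FL → CS
CS → HT
CS → HQ
HQ → ES
DR → CH
DR → CA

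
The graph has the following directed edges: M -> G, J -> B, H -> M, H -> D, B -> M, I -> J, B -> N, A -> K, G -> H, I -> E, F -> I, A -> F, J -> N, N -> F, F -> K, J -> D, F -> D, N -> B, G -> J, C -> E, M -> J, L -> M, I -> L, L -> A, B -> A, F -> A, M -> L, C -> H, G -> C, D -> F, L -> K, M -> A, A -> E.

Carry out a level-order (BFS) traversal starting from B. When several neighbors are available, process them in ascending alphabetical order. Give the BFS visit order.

Visit B; enqueue A, M, N → queue [A, M, N]
Visit A; enqueue E, F, K → queue [M, N, E, F, K]
Visit M; enqueue G, J, L → queue [N, E, F, K, G, J, L]
Visit N → queue [E, F, K, G, J, L]
Visit E → queue [F, K, G, J, L]
Visit F; enqueue D, I → queue [K, G, J, L, D, I]
Visit K → queue [G, J, L, D, I]
Visit G; enqueue C, H → queue [J, L, D, I, C, H]
Visit J → queue [L, D, I, C, H]
Visit L → queue [D, I, C, H]
Visit D → queue [I, C, H]
Visit I → queue [C, H]
Visit C → queue [H]
Visit H → queue []

B A M N E F K G J L D I C H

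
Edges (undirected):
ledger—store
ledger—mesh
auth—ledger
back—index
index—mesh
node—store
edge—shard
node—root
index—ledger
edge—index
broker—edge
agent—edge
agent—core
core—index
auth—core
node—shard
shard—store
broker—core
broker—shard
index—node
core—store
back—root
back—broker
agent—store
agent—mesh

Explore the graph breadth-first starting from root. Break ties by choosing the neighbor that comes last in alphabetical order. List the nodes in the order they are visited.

root, node, back, store, shard, index, broker, ledger, core, agent, edge, mesh, auth

Visit root; enqueue node, back → queue [node, back]
Visit node; enqueue store, shard, index → queue [back, store, shard, index]
Visit back; enqueue broker → queue [store, shard, index, broker]
Visit store; enqueue ledger, core, agent → queue [shard, index, broker, ledger, core, agent]
Visit shard; enqueue edge → queue [index, broker, ledger, core, agent, edge]
Visit index; enqueue mesh → queue [broker, ledger, core, agent, edge, mesh]
Visit broker → queue [ledger, core, agent, edge, mesh]
Visit ledger; enqueue auth → queue [core, agent, edge, mesh, auth]
Visit core → queue [agent, edge, mesh, auth]
Visit agent → queue [edge, mesh, auth]
Visit edge → queue [mesh, auth]
Visit mesh → queue [auth]
Visit auth → queue []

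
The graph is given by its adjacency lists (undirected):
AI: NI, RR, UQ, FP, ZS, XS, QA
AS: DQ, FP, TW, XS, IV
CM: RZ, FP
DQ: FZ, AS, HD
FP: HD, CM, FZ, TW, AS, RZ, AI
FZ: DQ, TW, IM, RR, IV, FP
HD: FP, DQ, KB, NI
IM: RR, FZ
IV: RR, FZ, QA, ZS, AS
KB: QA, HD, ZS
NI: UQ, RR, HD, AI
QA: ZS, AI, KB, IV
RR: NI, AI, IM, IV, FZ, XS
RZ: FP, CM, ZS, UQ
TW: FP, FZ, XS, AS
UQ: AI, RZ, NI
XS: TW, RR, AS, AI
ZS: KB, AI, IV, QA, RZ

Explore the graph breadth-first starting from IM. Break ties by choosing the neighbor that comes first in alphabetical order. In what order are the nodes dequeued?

Visit IM; enqueue FZ, RR → queue [FZ, RR]
Visit FZ; enqueue DQ, FP, IV, TW → queue [RR, DQ, FP, IV, TW]
Visit RR; enqueue AI, NI, XS → queue [DQ, FP, IV, TW, AI, NI, XS]
Visit DQ; enqueue AS, HD → queue [FP, IV, TW, AI, NI, XS, AS, HD]
Visit FP; enqueue CM, RZ → queue [IV, TW, AI, NI, XS, AS, HD, CM, RZ]
Visit IV; enqueue QA, ZS → queue [TW, AI, NI, XS, AS, HD, CM, RZ, QA, ZS]
Visit TW → queue [AI, NI, XS, AS, HD, CM, RZ, QA, ZS]
Visit AI; enqueue UQ → queue [NI, XS, AS, HD, CM, RZ, QA, ZS, UQ]
Visit NI → queue [XS, AS, HD, CM, RZ, QA, ZS, UQ]
Visit XS → queue [AS, HD, CM, RZ, QA, ZS, UQ]
Visit AS → queue [HD, CM, RZ, QA, ZS, UQ]
Visit HD; enqueue KB → queue [CM, RZ, QA, ZS, UQ, KB]
Visit CM → queue [RZ, QA, ZS, UQ, KB]
Visit RZ → queue [QA, ZS, UQ, KB]
Visit QA → queue [ZS, UQ, KB]
Visit ZS → queue [UQ, KB]
Visit UQ → queue [KB]
Visit KB → queue []

IM → FZ → RR → DQ → FP → IV → TW → AI → NI → XS → AS → HD → CM → RZ → QA → ZS → UQ → KB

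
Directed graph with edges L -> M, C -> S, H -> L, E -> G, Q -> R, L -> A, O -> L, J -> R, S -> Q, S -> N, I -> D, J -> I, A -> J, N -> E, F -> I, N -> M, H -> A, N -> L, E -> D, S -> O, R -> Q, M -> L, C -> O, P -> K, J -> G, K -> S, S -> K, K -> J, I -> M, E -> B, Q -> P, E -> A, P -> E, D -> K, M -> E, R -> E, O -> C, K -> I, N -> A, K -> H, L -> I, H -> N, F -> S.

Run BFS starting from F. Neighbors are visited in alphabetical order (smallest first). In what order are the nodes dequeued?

Visit F; enqueue I, S → queue [I, S]
Visit I; enqueue D, M → queue [S, D, M]
Visit S; enqueue K, N, O, Q → queue [D, M, K, N, O, Q]
Visit D → queue [M, K, N, O, Q]
Visit M; enqueue E, L → queue [K, N, O, Q, E, L]
Visit K; enqueue H, J → queue [N, O, Q, E, L, H, J]
Visit N; enqueue A → queue [O, Q, E, L, H, J, A]
Visit O; enqueue C → queue [Q, E, L, H, J, A, C]
Visit Q; enqueue P, R → queue [E, L, H, J, A, C, P, R]
Visit E; enqueue B, G → queue [L, H, J, A, C, P, R, B, G]
Visit L → queue [H, J, A, C, P, R, B, G]
Visit H → queue [J, A, C, P, R, B, G]
Visit J → queue [A, C, P, R, B, G]
Visit A → queue [C, P, R, B, G]
Visit C → queue [P, R, B, G]
Visit P → queue [R, B, G]
Visit R → queue [B, G]
Visit B → queue [G]
Visit G → queue []

F, I, S, D, M, K, N, O, Q, E, L, H, J, A, C, P, R, B, G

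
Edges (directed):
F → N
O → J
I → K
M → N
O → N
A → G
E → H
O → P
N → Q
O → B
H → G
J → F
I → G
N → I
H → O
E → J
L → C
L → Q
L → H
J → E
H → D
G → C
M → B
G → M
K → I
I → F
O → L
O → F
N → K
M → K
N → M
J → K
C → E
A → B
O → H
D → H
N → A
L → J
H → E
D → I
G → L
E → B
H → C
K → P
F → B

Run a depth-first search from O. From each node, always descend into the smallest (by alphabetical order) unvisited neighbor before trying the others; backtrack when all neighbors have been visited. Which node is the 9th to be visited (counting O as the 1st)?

Visit O
O → B
O → F
F → N
N → A
A → G
G → C
C → E
E → H
H → D
D → I
I → K
K → P
E → J
G → L
L → Q
G → M

Visit order: O, B, F, N, A, G, C, E, H, D, I, K, P, J, L, Q, M

H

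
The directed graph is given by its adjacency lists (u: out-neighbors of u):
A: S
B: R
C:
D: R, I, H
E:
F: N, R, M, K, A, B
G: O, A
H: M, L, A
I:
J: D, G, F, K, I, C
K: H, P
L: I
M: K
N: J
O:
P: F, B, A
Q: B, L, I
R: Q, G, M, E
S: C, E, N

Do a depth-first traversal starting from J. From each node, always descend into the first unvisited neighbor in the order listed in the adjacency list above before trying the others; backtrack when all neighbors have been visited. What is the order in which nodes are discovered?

Visit J
J → D
D → R
R → Q
Q → B
Q → L
L → I
R → G
G → O
G → A
A → S
S → C
S → E
S → N
R → M
M → K
K → H
K → P
P → F

J D R Q B L I G O A S C E N M K H P F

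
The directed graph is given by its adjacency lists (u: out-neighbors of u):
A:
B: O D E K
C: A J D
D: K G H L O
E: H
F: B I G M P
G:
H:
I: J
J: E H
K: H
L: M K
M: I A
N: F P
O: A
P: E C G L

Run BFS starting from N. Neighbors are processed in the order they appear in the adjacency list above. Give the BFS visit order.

N, F, P, B, I, G, M, E, C, L, O, D, K, J, A, H

Visit N; enqueue F, P → queue [F, P]
Visit F; enqueue B, I, G, M → queue [P, B, I, G, M]
Visit P; enqueue E, C, L → queue [B, I, G, M, E, C, L]
Visit B; enqueue O, D, K → queue [I, G, M, E, C, L, O, D, K]
Visit I; enqueue J → queue [G, M, E, C, L, O, D, K, J]
Visit G → queue [M, E, C, L, O, D, K, J]
Visit M; enqueue A → queue [E, C, L, O, D, K, J, A]
Visit E; enqueue H → queue [C, L, O, D, K, J, A, H]
Visit C → queue [L, O, D, K, J, A, H]
Visit L → queue [O, D, K, J, A, H]
Visit O → queue [D, K, J, A, H]
Visit D → queue [K, J, A, H]
Visit K → queue [J, A, H]
Visit J → queue [A, H]
Visit A → queue [H]
Visit H → queue []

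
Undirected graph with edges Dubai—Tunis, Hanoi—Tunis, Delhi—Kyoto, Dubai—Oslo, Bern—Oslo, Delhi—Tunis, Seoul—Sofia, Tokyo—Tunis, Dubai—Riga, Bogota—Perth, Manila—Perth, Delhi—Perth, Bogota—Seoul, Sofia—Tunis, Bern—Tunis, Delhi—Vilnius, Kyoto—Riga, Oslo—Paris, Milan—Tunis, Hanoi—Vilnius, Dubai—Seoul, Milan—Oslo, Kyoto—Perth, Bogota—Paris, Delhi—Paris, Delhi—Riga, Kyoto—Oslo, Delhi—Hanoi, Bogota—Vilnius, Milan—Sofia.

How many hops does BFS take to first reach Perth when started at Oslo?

2

Level 0: Oslo
Level 1: Bern, Dubai, Kyoto, Milan, Paris
Level 2: Bogota, Delhi, Perth, Riga, Seoul, Sofia, Tunis
Level 3: Hanoi, Manila, Tokyo, Vilnius
Perth first appears at level 2.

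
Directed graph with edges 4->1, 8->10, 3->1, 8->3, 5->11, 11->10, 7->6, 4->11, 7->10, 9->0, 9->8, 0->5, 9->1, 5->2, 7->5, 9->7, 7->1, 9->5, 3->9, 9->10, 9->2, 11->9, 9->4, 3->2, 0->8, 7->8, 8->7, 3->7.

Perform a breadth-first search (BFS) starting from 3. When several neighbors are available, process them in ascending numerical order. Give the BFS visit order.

Visit 3; enqueue 1, 2, 7, 9 → queue [1, 2, 7, 9]
Visit 1 → queue [2, 7, 9]
Visit 2 → queue [7, 9]
Visit 7; enqueue 5, 6, 8, 10 → queue [9, 5, 6, 8, 10]
Visit 9; enqueue 0, 4 → queue [5, 6, 8, 10, 0, 4]
Visit 5; enqueue 11 → queue [6, 8, 10, 0, 4, 11]
Visit 6 → queue [8, 10, 0, 4, 11]
Visit 8 → queue [10, 0, 4, 11]
Visit 10 → queue [0, 4, 11]
Visit 0 → queue [4, 11]
Visit 4 → queue [11]
Visit 11 → queue []

3 1 2 7 9 5 6 8 10 0 4 11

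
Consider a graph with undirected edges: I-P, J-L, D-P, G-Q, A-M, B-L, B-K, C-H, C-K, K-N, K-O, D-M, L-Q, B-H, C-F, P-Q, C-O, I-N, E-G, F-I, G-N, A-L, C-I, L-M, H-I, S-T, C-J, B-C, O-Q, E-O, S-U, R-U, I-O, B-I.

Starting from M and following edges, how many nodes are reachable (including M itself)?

BFS from M visits: M, L, D, A, Q, J, B, P, O, G, C, K, I, H, E, N, F
Reachable nodes: 17 of 21 total.

17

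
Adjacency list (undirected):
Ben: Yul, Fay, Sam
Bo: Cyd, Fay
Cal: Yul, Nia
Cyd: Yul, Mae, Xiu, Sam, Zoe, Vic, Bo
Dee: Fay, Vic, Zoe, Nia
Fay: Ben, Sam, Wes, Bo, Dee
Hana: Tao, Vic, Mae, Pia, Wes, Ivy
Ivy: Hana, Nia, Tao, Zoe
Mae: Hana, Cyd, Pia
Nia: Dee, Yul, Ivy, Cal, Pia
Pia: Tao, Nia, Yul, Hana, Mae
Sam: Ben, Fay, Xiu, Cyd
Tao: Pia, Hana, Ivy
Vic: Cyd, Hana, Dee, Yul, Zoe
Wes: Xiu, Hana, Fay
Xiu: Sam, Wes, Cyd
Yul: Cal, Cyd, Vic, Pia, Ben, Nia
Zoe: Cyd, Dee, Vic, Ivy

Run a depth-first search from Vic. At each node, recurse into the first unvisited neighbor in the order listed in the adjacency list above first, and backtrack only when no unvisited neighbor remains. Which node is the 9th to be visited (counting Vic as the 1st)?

Sam

Visit Vic
Vic → Cyd
Cyd → Yul
Yul → Cal
Cal → Nia
Nia → Dee
Dee → Fay
Fay → Ben
Ben → Sam
Sam → Xiu
Xiu → Wes
Wes → Hana
Hana → Tao
Tao → Pia
Pia → Mae
Tao → Ivy
Ivy → Zoe
Fay → Bo

Visit order: Vic, Cyd, Yul, Cal, Nia, Dee, Fay, Ben, Sam, Xiu, Wes, Hana, Tao, Pia, Mae, Ivy, Zoe, Bo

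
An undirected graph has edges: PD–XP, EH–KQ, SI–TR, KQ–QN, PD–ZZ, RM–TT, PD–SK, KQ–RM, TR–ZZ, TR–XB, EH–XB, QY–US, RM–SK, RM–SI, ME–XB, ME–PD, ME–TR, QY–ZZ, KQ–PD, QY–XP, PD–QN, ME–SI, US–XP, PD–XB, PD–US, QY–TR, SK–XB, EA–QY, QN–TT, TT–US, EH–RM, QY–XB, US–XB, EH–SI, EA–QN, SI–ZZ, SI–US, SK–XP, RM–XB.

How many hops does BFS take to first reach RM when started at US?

2

Level 0: US
Level 1: PD, QY, SI, TT, XB, XP
Level 2: EA, EH, KQ, ME, QN, RM, SK, TR, ZZ
RM first appears at level 2.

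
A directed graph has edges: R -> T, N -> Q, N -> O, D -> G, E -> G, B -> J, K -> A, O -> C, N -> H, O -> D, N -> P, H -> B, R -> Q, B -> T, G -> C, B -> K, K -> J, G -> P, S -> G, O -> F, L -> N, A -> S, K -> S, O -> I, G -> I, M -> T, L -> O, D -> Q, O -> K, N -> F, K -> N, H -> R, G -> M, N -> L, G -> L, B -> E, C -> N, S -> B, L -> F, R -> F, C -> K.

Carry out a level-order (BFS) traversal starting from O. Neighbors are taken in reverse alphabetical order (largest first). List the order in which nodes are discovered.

O, K, I, F, D, C, S, N, J, A, Q, G, B, P, L, H, M, T, E, R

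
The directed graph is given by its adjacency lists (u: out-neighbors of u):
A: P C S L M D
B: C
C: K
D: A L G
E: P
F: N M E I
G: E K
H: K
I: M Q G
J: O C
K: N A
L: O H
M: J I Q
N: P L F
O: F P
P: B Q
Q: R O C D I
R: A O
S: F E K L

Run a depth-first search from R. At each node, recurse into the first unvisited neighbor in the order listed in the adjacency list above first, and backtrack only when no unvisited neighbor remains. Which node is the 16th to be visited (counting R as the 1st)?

Visit R
R → A
A → P
P → B
B → C
C → K
K → N
N → L
L → O
O → F
F → M
M → J
M → I
I → Q
Q → D
D → G
G → E
L → H
A → S

Visit order: R, A, P, B, C, K, N, L, O, F, M, J, I, Q, D, G, E, H, S

G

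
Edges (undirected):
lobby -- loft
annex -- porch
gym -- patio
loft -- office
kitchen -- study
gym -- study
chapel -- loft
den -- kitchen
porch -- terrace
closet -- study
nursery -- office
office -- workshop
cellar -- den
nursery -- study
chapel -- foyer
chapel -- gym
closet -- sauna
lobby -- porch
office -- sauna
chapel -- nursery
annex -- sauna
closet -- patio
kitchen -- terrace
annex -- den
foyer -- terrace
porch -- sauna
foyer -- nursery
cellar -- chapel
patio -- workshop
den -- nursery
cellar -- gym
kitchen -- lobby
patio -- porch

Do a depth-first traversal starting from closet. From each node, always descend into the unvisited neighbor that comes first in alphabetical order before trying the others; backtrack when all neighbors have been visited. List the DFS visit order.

closet → patio → gym → cellar → chapel → foyer → nursery → den → annex → porch → lobby → kitchen → study → terrace → loft → office → sauna → workshop

Visit closet
closet → patio
patio → gym
gym → cellar
cellar → chapel
chapel → foyer
foyer → nursery
nursery → den
den → annex
annex → porch
porch → lobby
lobby → kitchen
kitchen → study
kitchen → terrace
lobby → loft
loft → office
office → sauna
office → workshop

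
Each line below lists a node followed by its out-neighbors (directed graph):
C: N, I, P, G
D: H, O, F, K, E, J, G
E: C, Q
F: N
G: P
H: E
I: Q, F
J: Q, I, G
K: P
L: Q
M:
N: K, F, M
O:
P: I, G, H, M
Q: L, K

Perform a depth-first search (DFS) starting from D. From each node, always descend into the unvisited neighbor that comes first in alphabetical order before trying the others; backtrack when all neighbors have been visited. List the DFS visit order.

Visit D
D → E
E → C
C → G
G → P
P → H
P → I
I → F
F → N
N → K
N → M
I → Q
Q → L
D → J
D → O

D -> E -> C -> G -> P -> H -> I -> F -> N -> K -> M -> Q -> L -> J -> O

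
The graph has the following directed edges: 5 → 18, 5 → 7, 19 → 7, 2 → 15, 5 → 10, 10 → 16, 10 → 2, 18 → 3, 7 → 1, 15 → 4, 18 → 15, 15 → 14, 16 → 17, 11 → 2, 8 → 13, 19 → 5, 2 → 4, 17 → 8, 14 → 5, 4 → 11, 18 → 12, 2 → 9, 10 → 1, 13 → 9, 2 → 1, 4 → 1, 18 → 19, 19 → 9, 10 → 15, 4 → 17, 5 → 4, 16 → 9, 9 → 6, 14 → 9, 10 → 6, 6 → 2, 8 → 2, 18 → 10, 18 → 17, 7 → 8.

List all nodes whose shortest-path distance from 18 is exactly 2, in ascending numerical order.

1, 2, 4, 5, 6, 7, 8, 9, 14, 16

Level 0: 18
Level 1: 3, 10, 12, 15, 17, 19
Level 2: 1, 2, 4, 5, 6, 7, 8, 9, 14, 16
Level 3: 11, 13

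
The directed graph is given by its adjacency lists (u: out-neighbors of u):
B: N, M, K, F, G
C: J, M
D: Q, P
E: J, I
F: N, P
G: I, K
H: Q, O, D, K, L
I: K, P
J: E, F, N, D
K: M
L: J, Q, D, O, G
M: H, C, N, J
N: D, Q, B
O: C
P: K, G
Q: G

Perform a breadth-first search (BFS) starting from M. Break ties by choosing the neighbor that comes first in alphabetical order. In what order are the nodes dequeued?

M -> C -> H -> J -> N -> D -> K -> L -> O -> Q -> E -> F -> B -> P -> G -> I

Visit M; enqueue C, H, J, N → queue [C, H, J, N]
Visit C → queue [H, J, N]
Visit H; enqueue D, K, L, O, Q → queue [J, N, D, K, L, O, Q]
Visit J; enqueue E, F → queue [N, D, K, L, O, Q, E, F]
Visit N; enqueue B → queue [D, K, L, O, Q, E, F, B]
Visit D; enqueue P → queue [K, L, O, Q, E, F, B, P]
Visit K → queue [L, O, Q, E, F, B, P]
Visit L; enqueue G → queue [O, Q, E, F, B, P, G]
Visit O → queue [Q, E, F, B, P, G]
Visit Q → queue [E, F, B, P, G]
Visit E; enqueue I → queue [F, B, P, G, I]
Visit F → queue [B, P, G, I]
Visit B → queue [P, G, I]
Visit P → queue [G, I]
Visit G → queue [I]
Visit I → queue []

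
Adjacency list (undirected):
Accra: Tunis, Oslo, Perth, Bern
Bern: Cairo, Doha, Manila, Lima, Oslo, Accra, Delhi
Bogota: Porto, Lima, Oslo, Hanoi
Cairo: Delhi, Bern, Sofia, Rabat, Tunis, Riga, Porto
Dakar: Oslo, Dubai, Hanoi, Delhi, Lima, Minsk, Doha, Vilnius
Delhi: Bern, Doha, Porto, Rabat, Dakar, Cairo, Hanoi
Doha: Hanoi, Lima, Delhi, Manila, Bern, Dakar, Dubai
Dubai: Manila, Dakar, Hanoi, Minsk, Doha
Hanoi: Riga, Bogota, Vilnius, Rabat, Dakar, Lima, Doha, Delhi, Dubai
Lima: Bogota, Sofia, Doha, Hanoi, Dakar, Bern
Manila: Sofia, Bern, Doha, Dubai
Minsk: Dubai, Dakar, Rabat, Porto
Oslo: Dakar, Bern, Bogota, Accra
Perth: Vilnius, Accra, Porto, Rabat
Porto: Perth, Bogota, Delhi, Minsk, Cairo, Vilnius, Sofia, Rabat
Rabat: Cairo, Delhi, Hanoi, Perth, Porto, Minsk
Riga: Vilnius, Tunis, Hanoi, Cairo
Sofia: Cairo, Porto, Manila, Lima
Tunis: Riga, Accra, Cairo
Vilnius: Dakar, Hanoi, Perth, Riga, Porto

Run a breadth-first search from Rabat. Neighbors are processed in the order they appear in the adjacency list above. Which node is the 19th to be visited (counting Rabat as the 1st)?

Manila

Visit Rabat; enqueue Cairo, Delhi, Hanoi, Perth, Porto, Minsk → queue [Cairo, Delhi, Hanoi, Perth, Porto, Minsk]
Visit Cairo; enqueue Bern, Sofia, Tunis, Riga → queue [Delhi, Hanoi, Perth, Porto, Minsk, Bern, Sofia, Tunis, Riga]
Visit Delhi; enqueue Doha, Dakar → queue [Hanoi, Perth, Porto, Minsk, Bern, Sofia, Tunis, Riga, Doha, Dakar]
Visit Hanoi; enqueue Bogota, Vilnius, Lima, Dubai → queue [Perth, Porto, Minsk, Bern, Sofia, Tunis, Riga, Doha, Dakar, Bogota, Vilnius, Lima, Dubai]
Visit Perth; enqueue Accra → queue [Porto, Minsk, Bern, Sofia, Tunis, Riga, Doha, Dakar, Bogota, Vilnius, Lima, Dubai, Accra]
Visit Porto → queue [Minsk, Bern, Sofia, Tunis, Riga, Doha, Dakar, Bogota, Vilnius, Lima, Dubai, Accra]
Visit Minsk → queue [Bern, Sofia, Tunis, Riga, Doha, Dakar, Bogota, Vilnius, Lima, Dubai, Accra]
Visit Bern; enqueue Manila, Oslo → queue [Sofia, Tunis, Riga, Doha, Dakar, Bogota, Vilnius, Lima, Dubai, Accra, Manila, Oslo]
Visit Sofia → queue [Tunis, Riga, Doha, Dakar, Bogota, Vilnius, Lima, Dubai, Accra, Manila, Oslo]
Visit Tunis → queue [Riga, Doha, Dakar, Bogota, Vilnius, Lima, Dubai, Accra, Manila, Oslo]
Visit Riga → queue [Doha, Dakar, Bogota, Vilnius, Lima, Dubai, Accra, Manila, Oslo]
Visit Doha → queue [Dakar, Bogota, Vilnius, Lima, Dubai, Accra, Manila, Oslo]
Visit Dakar → queue [Bogota, Vilnius, Lima, Dubai, Accra, Manila, Oslo]
Visit Bogota → queue [Vilnius, Lima, Dubai, Accra, Manila, Oslo]
Visit Vilnius → queue [Lima, Dubai, Accra, Manila, Oslo]
Visit Lima → queue [Dubai, Accra, Manila, Oslo]
Visit Dubai → queue [Accra, Manila, Oslo]
Visit Accra → queue [Manila, Oslo]
Visit Manila → queue [Oslo]
Visit Oslo → queue []

Visit order: Rabat, Cairo, Delhi, Hanoi, Perth, Porto, Minsk, Bern, Sofia, Tunis, Riga, Doha, Dakar, Bogota, Vilnius, Lima, Dubai, Accra, Manila, Oslo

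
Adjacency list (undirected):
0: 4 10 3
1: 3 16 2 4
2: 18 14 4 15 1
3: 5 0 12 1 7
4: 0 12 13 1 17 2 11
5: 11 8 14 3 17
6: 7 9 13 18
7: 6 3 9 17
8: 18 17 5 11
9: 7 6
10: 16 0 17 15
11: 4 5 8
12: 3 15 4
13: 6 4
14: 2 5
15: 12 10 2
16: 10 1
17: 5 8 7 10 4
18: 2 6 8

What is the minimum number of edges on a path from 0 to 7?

2

Level 0: 0
Level 1: 3, 4, 10
Level 2: 1, 2, 5, 7, 11, 12, 13, 15, 16, 17
Level 3: 6, 8, 9, 14, 18
7 first appears at level 2.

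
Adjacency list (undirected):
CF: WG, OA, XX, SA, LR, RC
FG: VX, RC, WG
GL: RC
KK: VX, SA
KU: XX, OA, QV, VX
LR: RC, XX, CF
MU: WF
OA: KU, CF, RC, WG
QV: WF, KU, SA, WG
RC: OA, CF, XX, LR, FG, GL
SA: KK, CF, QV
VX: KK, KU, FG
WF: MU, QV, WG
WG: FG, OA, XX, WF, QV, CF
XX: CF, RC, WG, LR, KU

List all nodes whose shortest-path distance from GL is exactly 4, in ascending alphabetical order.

KK, QV, WF

Level 0: GL
Level 1: RC
Level 2: CF, FG, LR, OA, XX
Level 3: KU, SA, VX, WG
Level 4: KK, QV, WF
Level 5: MU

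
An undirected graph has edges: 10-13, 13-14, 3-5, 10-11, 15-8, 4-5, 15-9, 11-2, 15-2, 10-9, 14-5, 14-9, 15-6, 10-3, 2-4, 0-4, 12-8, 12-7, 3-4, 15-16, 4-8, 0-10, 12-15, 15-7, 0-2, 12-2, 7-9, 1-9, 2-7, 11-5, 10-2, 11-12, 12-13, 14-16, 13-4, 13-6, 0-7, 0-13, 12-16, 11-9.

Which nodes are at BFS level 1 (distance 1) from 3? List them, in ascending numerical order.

Level 0: 3
Level 1: 4, 5, 10
Level 2: 0, 2, 8, 9, 11, 13, 14
Level 3: 1, 6, 7, 12, 15, 16

4, 5, 10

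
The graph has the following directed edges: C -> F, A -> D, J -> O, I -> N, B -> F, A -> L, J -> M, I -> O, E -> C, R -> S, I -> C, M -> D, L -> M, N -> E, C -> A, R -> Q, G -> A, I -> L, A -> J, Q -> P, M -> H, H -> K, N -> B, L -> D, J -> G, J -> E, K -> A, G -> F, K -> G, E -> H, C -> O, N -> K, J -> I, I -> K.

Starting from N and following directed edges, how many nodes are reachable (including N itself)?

15

BFS from N visits: N, K, E, B, G, A, H, C, F, L, J, D, O, M, I
Reachable nodes: 15 of 19 total.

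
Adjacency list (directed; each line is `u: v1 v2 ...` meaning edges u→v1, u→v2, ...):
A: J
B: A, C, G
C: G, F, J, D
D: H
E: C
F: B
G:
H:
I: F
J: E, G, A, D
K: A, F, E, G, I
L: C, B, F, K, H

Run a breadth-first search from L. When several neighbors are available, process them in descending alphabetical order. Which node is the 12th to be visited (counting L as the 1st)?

D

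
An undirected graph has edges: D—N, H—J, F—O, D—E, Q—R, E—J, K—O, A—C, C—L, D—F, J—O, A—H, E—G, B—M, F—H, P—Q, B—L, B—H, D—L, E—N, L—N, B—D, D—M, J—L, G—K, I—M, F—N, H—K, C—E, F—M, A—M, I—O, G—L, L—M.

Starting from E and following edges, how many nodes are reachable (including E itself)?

BFS from E visits: E, C, D, G, J, N, A, L, B, F, M, K, H, O, I
Reachable nodes: 15 of 18 total.

15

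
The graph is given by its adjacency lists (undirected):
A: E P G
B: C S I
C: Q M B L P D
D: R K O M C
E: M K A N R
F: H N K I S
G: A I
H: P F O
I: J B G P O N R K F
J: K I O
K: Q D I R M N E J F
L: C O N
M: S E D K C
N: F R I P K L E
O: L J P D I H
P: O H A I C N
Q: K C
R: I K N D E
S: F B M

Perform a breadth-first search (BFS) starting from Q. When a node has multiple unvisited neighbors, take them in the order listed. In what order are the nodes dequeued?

Visit Q; enqueue K, C → queue [K, C]
Visit K; enqueue D, I, R, M, N, E, J, F → queue [C, D, I, R, M, N, E, J, F]
Visit C; enqueue B, L, P → queue [D, I, R, M, N, E, J, F, B, L, P]
Visit D; enqueue O → queue [I, R, M, N, E, J, F, B, L, P, O]
Visit I; enqueue G → queue [R, M, N, E, J, F, B, L, P, O, G]
Visit R → queue [M, N, E, J, F, B, L, P, O, G]
Visit M; enqueue S → queue [N, E, J, F, B, L, P, O, G, S]
Visit N → queue [E, J, F, B, L, P, O, G, S]
Visit E; enqueue A → queue [J, F, B, L, P, O, G, S, A]
Visit J → queue [F, B, L, P, O, G, S, A]
Visit F; enqueue H → queue [B, L, P, O, G, S, A, H]
Visit B → queue [L, P, O, G, S, A, H]
Visit L → queue [P, O, G, S, A, H]
Visit P → queue [O, G, S, A, H]
Visit O → queue [G, S, A, H]
Visit G → queue [S, A, H]
Visit S → queue [A, H]
Visit A → queue [H]
Visit H → queue []

Q → K → C → D → I → R → M → N → E → J → F → B → L → P → O → G → S → A → H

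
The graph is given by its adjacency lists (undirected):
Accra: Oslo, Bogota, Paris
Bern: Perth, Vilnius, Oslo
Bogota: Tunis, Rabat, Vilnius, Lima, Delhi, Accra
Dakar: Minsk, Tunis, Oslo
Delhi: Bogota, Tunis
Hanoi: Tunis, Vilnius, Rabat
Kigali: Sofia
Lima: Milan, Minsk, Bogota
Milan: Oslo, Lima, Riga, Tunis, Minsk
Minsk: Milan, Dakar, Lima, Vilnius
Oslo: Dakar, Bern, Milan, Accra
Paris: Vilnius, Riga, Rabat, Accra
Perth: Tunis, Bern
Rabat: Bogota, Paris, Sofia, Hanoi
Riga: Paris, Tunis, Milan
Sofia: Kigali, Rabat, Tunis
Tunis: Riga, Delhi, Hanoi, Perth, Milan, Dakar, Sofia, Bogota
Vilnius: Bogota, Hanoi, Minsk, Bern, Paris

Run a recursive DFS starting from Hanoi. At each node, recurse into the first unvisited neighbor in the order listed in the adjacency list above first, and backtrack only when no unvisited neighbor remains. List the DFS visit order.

Visit Hanoi
Hanoi → Tunis
Tunis → Riga
Riga → Paris
Paris → Vilnius
Vilnius → Bogota
Bogota → Rabat
Rabat → Sofia
Sofia → Kigali
Bogota → Lima
Lima → Milan
Milan → Oslo
Oslo → Dakar
Dakar → Minsk
Oslo → Bern
Bern → Perth
Oslo → Accra
Bogota → Delhi

Hanoi -> Tunis -> Riga -> Paris -> Vilnius -> Bogota -> Rabat -> Sofia -> Kigali -> Lima -> Milan -> Oslo -> Dakar -> Minsk -> Bern -> Perth -> Accra -> Delhi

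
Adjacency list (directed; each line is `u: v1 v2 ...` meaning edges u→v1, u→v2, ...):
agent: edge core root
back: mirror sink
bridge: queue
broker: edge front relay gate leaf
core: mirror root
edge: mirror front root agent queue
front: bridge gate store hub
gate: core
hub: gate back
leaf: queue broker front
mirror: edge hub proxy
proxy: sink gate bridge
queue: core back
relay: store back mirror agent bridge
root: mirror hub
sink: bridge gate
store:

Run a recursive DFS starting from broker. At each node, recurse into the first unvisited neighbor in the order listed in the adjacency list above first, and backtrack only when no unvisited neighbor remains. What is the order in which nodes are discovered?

Visit broker
broker → edge
edge → mirror
mirror → hub
hub → gate
gate → core
core → root
hub → back
back → sink
sink → bridge
bridge → queue
mirror → proxy
edge → front
front → store
edge → agent
broker → relay
broker → leaf

broker, edge, mirror, hub, gate, core, root, back, sink, bridge, queue, proxy, front, store, agent, relay, leaf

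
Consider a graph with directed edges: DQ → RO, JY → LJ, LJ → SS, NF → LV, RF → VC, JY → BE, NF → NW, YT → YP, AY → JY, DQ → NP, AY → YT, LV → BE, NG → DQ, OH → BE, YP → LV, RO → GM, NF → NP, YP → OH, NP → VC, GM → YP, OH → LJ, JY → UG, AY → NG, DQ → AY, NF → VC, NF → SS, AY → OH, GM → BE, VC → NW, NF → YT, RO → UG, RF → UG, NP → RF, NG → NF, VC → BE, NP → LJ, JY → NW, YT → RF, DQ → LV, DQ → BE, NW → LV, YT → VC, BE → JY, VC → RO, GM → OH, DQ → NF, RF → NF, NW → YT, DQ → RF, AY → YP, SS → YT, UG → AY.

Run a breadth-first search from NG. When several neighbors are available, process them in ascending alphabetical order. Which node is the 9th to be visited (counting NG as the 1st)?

Visit NG; enqueue DQ, NF → queue [DQ, NF]
Visit DQ; enqueue AY, BE, LV, NP, RF, RO → queue [NF, AY, BE, LV, NP, RF, RO]
Visit NF; enqueue NW, SS, VC, YT → queue [AY, BE, LV, NP, RF, RO, NW, SS, VC, YT]
Visit AY; enqueue JY, OH, YP → queue [BE, LV, NP, RF, RO, NW, SS, VC, YT, JY, OH, YP]
Visit BE → queue [LV, NP, RF, RO, NW, SS, VC, YT, JY, OH, YP]
Visit LV → queue [NP, RF, RO, NW, SS, VC, YT, JY, OH, YP]
Visit NP; enqueue LJ → queue [RF, RO, NW, SS, VC, YT, JY, OH, YP, LJ]
Visit RF; enqueue UG → queue [RO, NW, SS, VC, YT, JY, OH, YP, LJ, UG]
Visit RO; enqueue GM → queue [NW, SS, VC, YT, JY, OH, YP, LJ, UG, GM]
Visit NW → queue [SS, VC, YT, JY, OH, YP, LJ, UG, GM]
Visit SS → queue [VC, YT, JY, OH, YP, LJ, UG, GM]
Visit VC → queue [YT, JY, OH, YP, LJ, UG, GM]
Visit YT → queue [JY, OH, YP, LJ, UG, GM]
Visit JY → queue [OH, YP, LJ, UG, GM]
Visit OH → queue [YP, LJ, UG, GM]
Visit YP → queue [LJ, UG, GM]
Visit LJ → queue [UG, GM]
Visit UG → queue [GM]
Visit GM → queue []

Visit order: NG, DQ, NF, AY, BE, LV, NP, RF, RO, NW, SS, VC, YT, JY, OH, YP, LJ, UG, GM

RO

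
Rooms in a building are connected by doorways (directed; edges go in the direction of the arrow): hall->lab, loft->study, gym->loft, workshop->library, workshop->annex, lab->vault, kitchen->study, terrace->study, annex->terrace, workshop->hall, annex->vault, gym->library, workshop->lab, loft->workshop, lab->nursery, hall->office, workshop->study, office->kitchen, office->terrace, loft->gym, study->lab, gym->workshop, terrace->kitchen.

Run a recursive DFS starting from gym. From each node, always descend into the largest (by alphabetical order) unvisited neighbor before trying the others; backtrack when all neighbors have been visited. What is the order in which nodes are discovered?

gym, workshop, study, lab, vault, nursery, library, hall, office, terrace, kitchen, annex, loft

Visit gym
gym → workshop
workshop → study
study → lab
lab → vault
lab → nursery
workshop → library
workshop → hall
hall → office
office → terrace
terrace → kitchen
workshop → annex
gym → loft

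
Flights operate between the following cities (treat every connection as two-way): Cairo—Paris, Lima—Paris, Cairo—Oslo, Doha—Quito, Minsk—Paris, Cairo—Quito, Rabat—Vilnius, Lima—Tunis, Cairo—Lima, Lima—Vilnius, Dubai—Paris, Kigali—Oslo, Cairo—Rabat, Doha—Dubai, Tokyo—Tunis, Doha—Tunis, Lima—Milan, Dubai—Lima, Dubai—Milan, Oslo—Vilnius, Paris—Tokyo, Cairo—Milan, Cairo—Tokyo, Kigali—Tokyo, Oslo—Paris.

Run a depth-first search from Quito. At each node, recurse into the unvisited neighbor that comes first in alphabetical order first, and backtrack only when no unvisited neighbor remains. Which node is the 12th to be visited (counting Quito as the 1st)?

Vilnius

Visit Quito
Quito → Cairo
Cairo → Lima
Lima → Dubai
Dubai → Doha
Doha → Tunis
Tunis → Tokyo
Tokyo → Kigali
Kigali → Oslo
Oslo → Paris
Paris → Minsk
Oslo → Vilnius
Vilnius → Rabat
Dubai → Milan

Visit order: Quito, Cairo, Lima, Dubai, Doha, Tunis, Tokyo, Kigali, Oslo, Paris, Minsk, Vilnius, Rabat, Milan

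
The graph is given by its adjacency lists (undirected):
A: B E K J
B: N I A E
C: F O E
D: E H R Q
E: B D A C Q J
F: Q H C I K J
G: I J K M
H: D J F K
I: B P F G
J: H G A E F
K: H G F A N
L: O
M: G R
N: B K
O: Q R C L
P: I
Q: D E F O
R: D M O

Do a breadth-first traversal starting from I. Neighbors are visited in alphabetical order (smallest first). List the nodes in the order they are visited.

I → B → F → G → P → A → E → N → C → H → J → K → Q → M → D → O → R → L

Visit I; enqueue B, F, G, P → queue [B, F, G, P]
Visit B; enqueue A, E, N → queue [F, G, P, A, E, N]
Visit F; enqueue C, H, J, K, Q → queue [G, P, A, E, N, C, H, J, K, Q]
Visit G; enqueue M → queue [P, A, E, N, C, H, J, K, Q, M]
Visit P → queue [A, E, N, C, H, J, K, Q, M]
Visit A → queue [E, N, C, H, J, K, Q, M]
Visit E; enqueue D → queue [N, C, H, J, K, Q, M, D]
Visit N → queue [C, H, J, K, Q, M, D]
Visit C; enqueue O → queue [H, J, K, Q, M, D, O]
Visit H → queue [J, K, Q, M, D, O]
Visit J → queue [K, Q, M, D, O]
Visit K → queue [Q, M, D, O]
Visit Q → queue [M, D, O]
Visit M; enqueue R → queue [D, O, R]
Visit D → queue [O, R]
Visit O; enqueue L → queue [R, L]
Visit R → queue [L]
Visit L → queue []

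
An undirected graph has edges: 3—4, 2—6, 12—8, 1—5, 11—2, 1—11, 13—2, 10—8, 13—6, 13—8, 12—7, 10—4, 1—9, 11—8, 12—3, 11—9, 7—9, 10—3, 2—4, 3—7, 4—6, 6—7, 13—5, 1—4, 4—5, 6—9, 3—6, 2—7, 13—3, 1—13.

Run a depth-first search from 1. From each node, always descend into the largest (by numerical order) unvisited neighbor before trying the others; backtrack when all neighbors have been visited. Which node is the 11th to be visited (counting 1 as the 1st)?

10

Visit 1
1 → 13
13 → 8
8 → 12
12 → 7
7 → 9
9 → 11
11 → 2
2 → 6
6 → 4
4 → 10
10 → 3
4 → 5

Visit order: 1, 13, 8, 12, 7, 9, 11, 2, 6, 4, 10, 3, 5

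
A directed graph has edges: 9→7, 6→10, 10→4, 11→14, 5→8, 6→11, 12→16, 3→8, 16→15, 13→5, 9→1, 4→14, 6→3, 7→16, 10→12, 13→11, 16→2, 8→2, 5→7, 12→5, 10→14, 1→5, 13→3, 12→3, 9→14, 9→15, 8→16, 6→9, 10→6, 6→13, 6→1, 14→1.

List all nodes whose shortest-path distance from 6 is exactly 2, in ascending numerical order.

4, 5, 7, 8, 12, 14, 15

Level 0: 6
Level 1: 1, 3, 9, 10, 11, 13
Level 2: 4, 5, 7, 8, 12, 14, 15
Level 3: 2, 16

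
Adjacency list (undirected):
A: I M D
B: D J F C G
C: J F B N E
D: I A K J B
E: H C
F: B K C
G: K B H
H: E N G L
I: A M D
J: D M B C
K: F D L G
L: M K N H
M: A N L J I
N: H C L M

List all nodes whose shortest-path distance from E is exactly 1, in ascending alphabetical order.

C, H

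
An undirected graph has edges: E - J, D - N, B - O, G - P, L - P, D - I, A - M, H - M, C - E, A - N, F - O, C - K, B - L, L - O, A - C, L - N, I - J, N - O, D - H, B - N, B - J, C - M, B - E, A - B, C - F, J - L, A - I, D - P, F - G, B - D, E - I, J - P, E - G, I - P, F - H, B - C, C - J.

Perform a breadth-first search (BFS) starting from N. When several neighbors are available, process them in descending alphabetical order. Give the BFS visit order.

N -> O -> L -> D -> B -> A -> F -> P -> J -> I -> H -> E -> C -> M -> G -> K

Visit N; enqueue O, L, D, B, A → queue [O, L, D, B, A]
Visit O; enqueue F → queue [L, D, B, A, F]
Visit L; enqueue P, J → queue [D, B, A, F, P, J]
Visit D; enqueue I, H → queue [B, A, F, P, J, I, H]
Visit B; enqueue E, C → queue [A, F, P, J, I, H, E, C]
Visit A; enqueue M → queue [F, P, J, I, H, E, C, M]
Visit F; enqueue G → queue [P, J, I, H, E, C, M, G]
Visit P → queue [J, I, H, E, C, M, G]
Visit J → queue [I, H, E, C, M, G]
Visit I → queue [H, E, C, M, G]
Visit H → queue [E, C, M, G]
Visit E → queue [C, M, G]
Visit C; enqueue K → queue [M, G, K]
Visit M → queue [G, K]
Visit G → queue [K]
Visit K → queue []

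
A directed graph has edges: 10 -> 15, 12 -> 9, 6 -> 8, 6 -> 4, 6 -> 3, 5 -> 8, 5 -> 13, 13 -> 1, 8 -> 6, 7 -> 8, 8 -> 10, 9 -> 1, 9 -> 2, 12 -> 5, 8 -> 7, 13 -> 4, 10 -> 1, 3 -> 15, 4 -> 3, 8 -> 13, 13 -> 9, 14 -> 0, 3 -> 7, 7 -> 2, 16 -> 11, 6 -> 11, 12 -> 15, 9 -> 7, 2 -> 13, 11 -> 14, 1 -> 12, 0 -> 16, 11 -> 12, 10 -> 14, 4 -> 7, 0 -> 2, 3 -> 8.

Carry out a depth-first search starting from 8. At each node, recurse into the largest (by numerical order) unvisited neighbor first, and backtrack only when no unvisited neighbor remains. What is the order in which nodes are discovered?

8 -> 13 -> 9 -> 7 -> 2 -> 1 -> 12 -> 15 -> 5 -> 4 -> 3 -> 10 -> 14 -> 0 -> 16 -> 11 -> 6

Visit 8
8 → 13
13 → 9
9 → 7
7 → 2
9 → 1
1 → 12
12 → 15
12 → 5
13 → 4
4 → 3
8 → 10
10 → 14
14 → 0
0 → 16
16 → 11
8 → 6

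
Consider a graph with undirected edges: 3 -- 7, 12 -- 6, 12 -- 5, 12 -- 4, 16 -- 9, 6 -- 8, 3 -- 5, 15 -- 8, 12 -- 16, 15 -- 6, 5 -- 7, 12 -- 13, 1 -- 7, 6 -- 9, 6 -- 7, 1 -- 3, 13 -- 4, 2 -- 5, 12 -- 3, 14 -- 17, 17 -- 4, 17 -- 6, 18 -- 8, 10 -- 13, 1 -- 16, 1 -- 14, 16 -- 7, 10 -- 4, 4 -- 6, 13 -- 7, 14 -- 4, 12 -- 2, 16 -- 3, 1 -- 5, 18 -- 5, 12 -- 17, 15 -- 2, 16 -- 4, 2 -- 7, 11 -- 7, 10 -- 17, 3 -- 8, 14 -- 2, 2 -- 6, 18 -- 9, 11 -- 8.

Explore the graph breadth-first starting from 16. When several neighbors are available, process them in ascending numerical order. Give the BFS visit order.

Visit 16; enqueue 1, 3, 4, 7, 9, 12 → queue [1, 3, 4, 7, 9, 12]
Visit 1; enqueue 5, 14 → queue [3, 4, 7, 9, 12, 5, 14]
Visit 3; enqueue 8 → queue [4, 7, 9, 12, 5, 14, 8]
Visit 4; enqueue 6, 10, 13, 17 → queue [7, 9, 12, 5, 14, 8, 6, 10, 13, 17]
Visit 7; enqueue 2, 11 → queue [9, 12, 5, 14, 8, 6, 10, 13, 17, 2, 11]
Visit 9; enqueue 18 → queue [12, 5, 14, 8, 6, 10, 13, 17, 2, 11, 18]
Visit 12 → queue [5, 14, 8, 6, 10, 13, 17, 2, 11, 18]
Visit 5 → queue [14, 8, 6, 10, 13, 17, 2, 11, 18]
Visit 14 → queue [8, 6, 10, 13, 17, 2, 11, 18]
Visit 8; enqueue 15 → queue [6, 10, 13, 17, 2, 11, 18, 15]
Visit 6 → queue [10, 13, 17, 2, 11, 18, 15]
Visit 10 → queue [13, 17, 2, 11, 18, 15]
Visit 13 → queue [17, 2, 11, 18, 15]
Visit 17 → queue [2, 11, 18, 15]
Visit 2 → queue [11, 18, 15]
Visit 11 → queue [18, 15]
Visit 18 → queue [15]
Visit 15 → queue []

16, 1, 3, 4, 7, 9, 12, 5, 14, 8, 6, 10, 13, 17, 2, 11, 18, 15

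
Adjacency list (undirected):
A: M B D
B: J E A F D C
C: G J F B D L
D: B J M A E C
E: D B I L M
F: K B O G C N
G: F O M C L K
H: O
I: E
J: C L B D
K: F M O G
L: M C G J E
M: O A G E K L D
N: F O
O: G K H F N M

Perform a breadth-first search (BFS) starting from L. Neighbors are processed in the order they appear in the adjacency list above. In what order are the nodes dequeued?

Visit L; enqueue M, C, G, J, E → queue [M, C, G, J, E]
Visit M; enqueue O, A, K, D → queue [C, G, J, E, O, A, K, D]
Visit C; enqueue F, B → queue [G, J, E, O, A, K, D, F, B]
Visit G → queue [J, E, O, A, K, D, F, B]
Visit J → queue [E, O, A, K, D, F, B]
Visit E; enqueue I → queue [O, A, K, D, F, B, I]
Visit O; enqueue H, N → queue [A, K, D, F, B, I, H, N]
Visit A → queue [K, D, F, B, I, H, N]
Visit K → queue [D, F, B, I, H, N]
Visit D → queue [F, B, I, H, N]
Visit F → queue [B, I, H, N]
Visit B → queue [I, H, N]
Visit I → queue [H, N]
Visit H → queue [N]
Visit N → queue []

L → M → C → G → J → E → O → A → K → D → F → B → I → H → N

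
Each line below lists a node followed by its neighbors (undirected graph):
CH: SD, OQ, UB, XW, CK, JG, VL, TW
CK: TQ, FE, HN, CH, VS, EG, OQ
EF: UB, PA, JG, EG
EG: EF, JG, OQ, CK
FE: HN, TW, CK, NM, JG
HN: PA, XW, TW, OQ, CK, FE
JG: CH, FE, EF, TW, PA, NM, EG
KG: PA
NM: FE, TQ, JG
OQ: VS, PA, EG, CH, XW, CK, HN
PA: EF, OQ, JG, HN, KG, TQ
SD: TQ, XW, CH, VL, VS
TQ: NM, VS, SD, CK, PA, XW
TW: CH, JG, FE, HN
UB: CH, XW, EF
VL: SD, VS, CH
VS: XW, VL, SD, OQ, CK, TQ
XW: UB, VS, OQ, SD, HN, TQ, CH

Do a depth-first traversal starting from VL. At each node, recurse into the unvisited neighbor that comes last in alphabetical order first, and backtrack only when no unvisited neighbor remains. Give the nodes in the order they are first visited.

Visit VL
VL → VS
VS → XW
XW → UB
UB → EF
EF → PA
PA → TQ
TQ → SD
SD → CH
CH → TW
TW → JG
JG → NM
NM → FE
FE → HN
HN → OQ
OQ → EG
EG → CK
PA → KG

VL, VS, XW, UB, EF, PA, TQ, SD, CH, TW, JG, NM, FE, HN, OQ, EG, CK, KG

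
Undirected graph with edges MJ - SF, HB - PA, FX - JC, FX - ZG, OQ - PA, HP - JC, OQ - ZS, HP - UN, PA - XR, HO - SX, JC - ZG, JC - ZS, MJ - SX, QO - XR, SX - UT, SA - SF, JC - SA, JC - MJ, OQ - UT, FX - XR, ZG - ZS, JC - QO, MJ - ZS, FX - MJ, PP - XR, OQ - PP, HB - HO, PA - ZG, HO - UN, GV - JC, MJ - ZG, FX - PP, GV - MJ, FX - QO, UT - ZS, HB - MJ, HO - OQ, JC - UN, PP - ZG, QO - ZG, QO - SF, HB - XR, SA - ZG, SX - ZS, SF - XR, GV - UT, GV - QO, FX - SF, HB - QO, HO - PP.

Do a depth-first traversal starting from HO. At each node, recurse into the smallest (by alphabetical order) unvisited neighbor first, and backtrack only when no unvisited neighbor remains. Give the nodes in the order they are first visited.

Visit HO
HO → HB
HB → MJ
MJ → FX
FX → JC
JC → GV
GV → QO
QO → SF
SF → SA
SA → ZG
ZG → PA
PA → OQ
OQ → PP
PP → XR
OQ → UT
UT → SX
SX → ZS
JC → HP
HP → UN

HO HB MJ FX JC GV QO SF SA ZG PA OQ PP XR UT SX ZS HP UN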